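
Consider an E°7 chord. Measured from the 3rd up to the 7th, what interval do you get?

d5

E°7 (E diminished seventh): E–G–B♭–D♭.
So we need the interval from G up to D♭.
G up to D♭ is 6 semitones, a half step narrower than a perfect fifth, so the interval is diminished.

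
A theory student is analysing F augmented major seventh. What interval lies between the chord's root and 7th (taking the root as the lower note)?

Fmaj7#5 is spelled F–A–C#–E.
The root is F and the 7th is E.
Counting 7 letters and 11 half steps from F gives a major seventh.

M7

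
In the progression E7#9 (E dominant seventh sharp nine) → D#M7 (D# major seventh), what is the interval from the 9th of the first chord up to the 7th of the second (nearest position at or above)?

perfect fifth

The 9th of E7#9 (E dominant seventh sharp nine) is F##; the 7th of D#M7 (D# major seventh) is C##.
Counting 5 letters and 7 half steps from F## gives a perfect fifth.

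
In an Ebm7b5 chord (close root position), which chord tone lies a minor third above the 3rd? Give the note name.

Spelling the chord: Eb, Gb, Bbb, Db.
The 3rd is Gb. A minor third above Gb is Bbb.
Bbb is the chord's 5th.

Bbb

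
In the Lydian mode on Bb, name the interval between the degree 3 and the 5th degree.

minor third

Bb lydian: Bb C D E F G A.
Degree 3 = D; degree 5 = F.
3 letter names make it a third; at 3 semitones (a half step narrower than major) the quality is minor.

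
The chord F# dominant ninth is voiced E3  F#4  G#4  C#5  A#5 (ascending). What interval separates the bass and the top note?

augmented 18th

The outer voices are E3 and A#5.
18 letter names make it a 18th; at 30 semitones (a half step wider than perfect) the quality is augmented.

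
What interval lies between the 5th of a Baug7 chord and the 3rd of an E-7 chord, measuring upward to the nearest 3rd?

d2

Baug7 has F## as its 5th, and E-7 has G as its 3rd.
2 letter names make it a second; at 0 semitones (a whole step narrower than major) the quality is diminished.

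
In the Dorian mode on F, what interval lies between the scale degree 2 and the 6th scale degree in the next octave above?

Spelling the Dorian mode on F: F G Ab Bb C D Eb.
That puts G below D.
Counting 12 letters and 19 half steps from G gives a perfect twelfth.

P12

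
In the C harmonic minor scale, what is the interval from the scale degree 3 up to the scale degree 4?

C harmonic minor: C D Eb F G Ab B.
Scale degree 3 = Eb; 4th degree = F.
From Eb to F is 2 semitones, exactly the major second.

major second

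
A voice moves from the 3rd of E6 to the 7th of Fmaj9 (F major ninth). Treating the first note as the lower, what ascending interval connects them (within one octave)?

minor sixth

The 3rd of E6 is G#; the 7th of Fmaj9 (F major ninth) is E.
From G# to E: 8 semitones over a sixth = minor.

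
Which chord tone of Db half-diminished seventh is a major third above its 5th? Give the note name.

Cb

Dbø7: Db-Fb-Abb-Cb.
The 5th is Abb. A major third above Abb is Cb.
Cb is the chord's 7th.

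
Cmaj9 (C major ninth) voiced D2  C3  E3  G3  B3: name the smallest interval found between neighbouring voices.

minor third

Adjacent intervals: D2→C3 = minor seventh; C3→E3 = major third; E3→G3 = minor third; G3→B3 = major third.
The smallest is E3 to G3, a minor third (3 semitones).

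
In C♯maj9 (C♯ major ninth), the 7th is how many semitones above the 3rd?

7

The chord tones of C♯ major ninth are C♯-E♯-G♯-B♯-D♯.
E♯ to B♯ is a perfect fifth: 7 semitones.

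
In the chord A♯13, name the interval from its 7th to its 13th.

major seventh

A♯13 (A♯ dominant thirteenth) is spelled A♯, C𝄪, E♯, G♯, B♯, F𝄪.
So we need the interval from G♯ up to F𝄪.
Counting 7 letters and 11 half steps from G♯ gives a major seventh.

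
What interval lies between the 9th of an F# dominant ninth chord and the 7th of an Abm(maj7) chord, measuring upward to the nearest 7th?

diminished octave

The 9th of F# dominant ninth is G#; the 7th of Abm(maj7) is G.
8 letter names make it an octave; at 11 semitones (a half step narrower than perfect) the quality is diminished.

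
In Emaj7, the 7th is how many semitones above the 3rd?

7

Spelling the chord: E, G♯, B, D♯.
G♯ to D♯ is a perfect fifth: 7 semitones.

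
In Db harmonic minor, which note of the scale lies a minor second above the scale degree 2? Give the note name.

Fb

The scale is Db Eb Fb Gb Ab Bbb C.
The scale degree 2 is Eb; a minor second above that is Fb — scale degree 3.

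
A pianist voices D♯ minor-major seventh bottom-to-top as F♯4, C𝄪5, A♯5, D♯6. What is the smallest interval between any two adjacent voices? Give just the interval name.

Adjacent intervals: F♯4→C𝄪5 = augmented fifth; C𝄪5→A♯5 = minor sixth; A♯5→D♯6 = perfect fourth.
The smallest is A♯5 to D♯6, a perfect fourth (5 semitones).

perfect fourth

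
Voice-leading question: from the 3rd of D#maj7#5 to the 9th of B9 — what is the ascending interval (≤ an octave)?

D#maj7#5 has F## as its 3rd, and B9 has C# as its 9th.
5 letter names make it a fifth; at 6 semitones (a half step narrower than perfect) the quality is diminished.

diminished fifth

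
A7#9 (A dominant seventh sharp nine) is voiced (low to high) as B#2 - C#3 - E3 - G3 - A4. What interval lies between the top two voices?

major ninth

Those voices are G3 and A4.
Counting 9 letters and 14 half steps from G gives a major ninth.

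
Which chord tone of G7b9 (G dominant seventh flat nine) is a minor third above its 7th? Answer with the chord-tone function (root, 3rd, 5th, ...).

9th

Spelling the chord: G B D F A♭.
The 7th is F. A minor third above F is A♭.
A♭ is the chord's 9th.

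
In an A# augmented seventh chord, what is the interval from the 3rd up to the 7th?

diminished fifth

Spelling the chord: A# C## E## G#.
So we need the interval from C## up to G#.
C## up to G# is 6 semitones, a half step narrower than a perfect fifth, so the interval is diminished.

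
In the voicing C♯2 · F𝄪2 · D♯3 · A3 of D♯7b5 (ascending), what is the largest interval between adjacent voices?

minor 6th

Adjacent intervals: C♯2→F𝄪2 = augmented fourth; F𝄪2→D♯3 = minor sixth; D♯3→A3 = diminished fifth.
The largest is F𝄪2 to D♯3, a minor sixth (8 semitones).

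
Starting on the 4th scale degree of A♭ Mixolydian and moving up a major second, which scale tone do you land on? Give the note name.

Eb

The scale is A♭ B♭ C D♭ E♭ F G♭.
The 4th scale degree is D♭; a major second above that is E♭ — scale degree 5.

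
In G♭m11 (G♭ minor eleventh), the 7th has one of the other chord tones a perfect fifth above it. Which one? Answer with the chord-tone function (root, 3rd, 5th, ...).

G♭ minor eleventh: G♭-B𝄫-D♭-F♭-A♭-C♭.
The 7th is F♭. A perfect fifth above F♭ is C♭.
C♭ is the chord's 11th.

11th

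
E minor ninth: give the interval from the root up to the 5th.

perfect 5th

The chord tones of Emin9 are E, G, B, D, F#.
So we need the interval from E up to B.
From E to B is 7 semitones, exactly the perfect fifth.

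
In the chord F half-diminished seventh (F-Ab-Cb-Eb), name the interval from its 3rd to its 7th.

perfect 5th

The 3rd is Ab and the 7th is Eb.
From Ab to Eb is 7 semitones, exactly the perfect fifth.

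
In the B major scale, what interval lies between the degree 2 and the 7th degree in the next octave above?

M13

The scale runs B C# D# E F# G# A#.
So we need the interval from C# up to A#.
Counting 13 letters and 21 half steps from C# gives a major thirteenth.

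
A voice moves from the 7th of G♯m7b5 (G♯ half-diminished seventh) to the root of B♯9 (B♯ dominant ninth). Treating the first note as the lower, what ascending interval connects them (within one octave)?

augmented 4th

The 7th of G♯m7b5 (G♯ half-diminished seventh) is F♯; the root of B♯9 (B♯ dominant ninth) is B♯.
From F♯ to B♯: 6 semitones over a fourth = augmented.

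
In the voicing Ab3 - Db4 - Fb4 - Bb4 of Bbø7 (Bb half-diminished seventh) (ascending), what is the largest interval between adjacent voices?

Adjacent intervals: Ab3→Db4 = perfect fourth; Db4→Fb4 = minor third; Fb4→Bb4 = augmented fourth.
The largest is Fb4 to Bb4, an augmented fourth (6 semitones).

augmented 4th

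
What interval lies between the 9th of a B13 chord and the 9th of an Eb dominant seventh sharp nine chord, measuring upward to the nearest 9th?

perfect fourth

B13 has C# as its 9th, and Eb dominant seventh sharp nine has F# as its 9th.
From C# to F# is 5 semitones, exactly the perfect fourth.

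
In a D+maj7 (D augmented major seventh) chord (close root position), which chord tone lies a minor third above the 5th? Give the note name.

C#

D augmented major seventh is spelled D-F#-A#-C#.
The 5th is A#. A minor third above A# is C#.
C# is the chord's 7th.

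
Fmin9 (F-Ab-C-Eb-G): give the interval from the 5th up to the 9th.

5th = C; 9th = G.
C up to G spans 5 letter names and 7 semitones — a perfect fifth.

perfect 5th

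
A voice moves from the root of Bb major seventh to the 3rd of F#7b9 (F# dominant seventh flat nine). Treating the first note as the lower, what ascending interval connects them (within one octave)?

The root of Bb major seventh is Bb; the 3rd of F#7b9 (F# dominant seventh flat nine) is A#.
7 letter names make it a seventh; at 12 semitones (a half step wider than major) the quality is augmented.

augmented seventh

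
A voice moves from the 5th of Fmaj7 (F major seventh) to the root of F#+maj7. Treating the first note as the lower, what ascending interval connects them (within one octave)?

The 5th of Fmaj7 (F major seventh) is C; the root of F#+maj7 is F#.
From C to F#: 6 semitones over a fourth = augmented.

augmented 4th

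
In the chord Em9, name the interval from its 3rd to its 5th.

major third

Emin9 (E minor ninth): E-G-B-D-F#.
That puts G below B.
From G to B is 4 semitones, exactly the major third.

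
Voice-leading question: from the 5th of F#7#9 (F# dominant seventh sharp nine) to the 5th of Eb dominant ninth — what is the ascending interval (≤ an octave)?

The 5th of F#7#9 (F# dominant seventh sharp nine) is C#; the 5th of Eb dominant ninth is Bb.
7 letter names make it a seventh; at 9 semitones (a whole step narrower than major) the quality is diminished.

diminished 7th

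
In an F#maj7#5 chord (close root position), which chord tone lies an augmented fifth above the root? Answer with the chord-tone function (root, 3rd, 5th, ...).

5th

The chord tones of F#+maj7 are F#–A#–C##–E#.
The root is F#. An augmented fifth above F# is C##.
C## is the chord's 5th.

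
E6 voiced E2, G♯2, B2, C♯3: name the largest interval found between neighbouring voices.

M3

Adjacent intervals: E2→G♯2 = major third; G♯2→B2 = minor third; B2→C♯3 = major second.
The largest is E2 to G♯2, a major third (4 semitones).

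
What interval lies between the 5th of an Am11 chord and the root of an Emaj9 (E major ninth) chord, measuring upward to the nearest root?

The 5th of Am11 is E; the root of Emaj9 (E major ninth) is E.
From E to E is 0 semitones, exactly the perfect unison.

P1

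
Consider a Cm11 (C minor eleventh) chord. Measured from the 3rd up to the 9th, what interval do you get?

major 7th

The chord tones of Cm11 are C–Eb–G–Bb–D–F.
So we need the interval from Eb up to D.
From Eb to D is 11 semitones, exactly the major seventh.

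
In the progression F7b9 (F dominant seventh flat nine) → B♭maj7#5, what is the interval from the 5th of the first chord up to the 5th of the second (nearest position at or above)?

augmented 4th

F7b9 (F dominant seventh flat nine) has C as its 5th, and B♭maj7#5 has F♯ as its 5th.
4 letter names make it a fourth; at 6 semitones (a half step wider than perfect) the quality is augmented.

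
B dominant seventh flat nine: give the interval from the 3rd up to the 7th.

The chord tones of B7b9 are B-D♯-F♯-A-C.
That puts D♯ below A.
5 letter names make it a fifth; at 6 semitones (a half step narrower than perfect) the quality is diminished.
This 3–7 tritone is the characteristic tension at the heart of the dominant sound.

diminished 5th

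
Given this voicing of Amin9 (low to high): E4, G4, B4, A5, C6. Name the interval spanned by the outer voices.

The outer voices are E4 and C6.
From E to C: 20 semitones over a thirteenth = minor.

m13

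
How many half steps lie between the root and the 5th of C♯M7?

7

The chord tones of C♯Δ7 are C♯ E♯ G♯ B♯.
C♯ to G♯ is a perfect fifth: 7 semitones.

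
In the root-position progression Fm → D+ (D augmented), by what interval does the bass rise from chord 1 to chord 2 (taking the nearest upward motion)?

The roots are F and D.
F up to D spans 6 letter names and 9 semitones — a major sixth.

major sixth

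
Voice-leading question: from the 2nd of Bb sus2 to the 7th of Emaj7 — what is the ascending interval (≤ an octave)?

augmented second

The 2nd of Bb sus2 is C; the 7th of Emaj7 is D#.
From C to D#: 3 semitones over a second = augmented.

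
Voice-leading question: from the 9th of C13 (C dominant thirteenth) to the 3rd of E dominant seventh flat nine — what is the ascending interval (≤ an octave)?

augmented fourth

C13 (C dominant thirteenth) has D as its 9th, and E dominant seventh flat nine has G♯ as its 3rd.
D up to G♯ is 6 semitones, a half step wider than a perfect fourth, so the interval is augmented.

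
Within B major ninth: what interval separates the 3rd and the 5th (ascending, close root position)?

minor 3rd

Bmaj9 (B major ninth) is spelled B–D#–F#–A#–C#.
So we need the interval from D# up to F#.
3 letter names make it a third; at 3 semitones (a half step narrower than major) the quality is minor.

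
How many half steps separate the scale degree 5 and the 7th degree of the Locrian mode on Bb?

4

The scale is Bb Cb Db Eb Fb Gb Ab.
Fb up to Ab is a major third — 4 semitones.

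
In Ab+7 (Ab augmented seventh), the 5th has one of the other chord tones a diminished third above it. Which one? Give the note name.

Spelling the chord: Ab-C-E-Gb.
The 5th is E. A diminished third above E is Gb.
Gb is the chord's 7th.

Gb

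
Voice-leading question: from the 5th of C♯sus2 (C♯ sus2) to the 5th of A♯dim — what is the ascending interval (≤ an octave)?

m6

The 5th of C♯sus2 (C♯ sus2) is G♯; the 5th of A♯dim is E.
6 letter names make it a sixth; at 8 semitones (a half step narrower than major) the quality is minor.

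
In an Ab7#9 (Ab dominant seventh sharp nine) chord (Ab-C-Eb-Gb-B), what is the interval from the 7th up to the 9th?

augmented third

So we need the interval from Gb up to B.
Gb up to B is 5 semitones, a half step wider than a major third, so the interval is augmented.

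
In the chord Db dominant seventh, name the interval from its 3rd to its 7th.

Spelling the chord: Db F Ab Cb.
That puts F below Cb.
From F to Cb: 6 semitones over a fifth = diminished.
That tritone between 3rd and 7th is what gives the dominant seventh its pull toward resolution.

d5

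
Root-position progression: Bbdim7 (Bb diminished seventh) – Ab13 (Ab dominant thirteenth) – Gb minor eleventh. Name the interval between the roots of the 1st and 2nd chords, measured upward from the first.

The roots are Bb and Ab.
Bb up to Ab is 10 semitones, a half step narrower than a major seventh, so the interval is minor.

m7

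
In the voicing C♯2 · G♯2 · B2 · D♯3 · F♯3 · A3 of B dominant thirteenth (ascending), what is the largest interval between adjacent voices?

Adjacent intervals: C♯2→G♯2 = perfect fifth; G♯2→B2 = minor third; B2→D♯3 = major third; D♯3→F♯3 = minor third; F♯3→A3 = minor third.
The largest is C♯2 to G♯2, a perfect fifth (7 semitones).

perfect 5th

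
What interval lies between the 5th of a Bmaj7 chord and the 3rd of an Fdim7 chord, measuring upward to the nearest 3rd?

Bmaj7 has F♯ as its 5th, and Fdim7 has A♭ as its 3rd.
3 letter names make it a third; at 2 semitones (a whole step narrower than major) the quality is diminished.

d3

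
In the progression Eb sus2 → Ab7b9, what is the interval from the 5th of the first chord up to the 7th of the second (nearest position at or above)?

minor sixth

Eb sus2 has Bb as its 5th, and Ab7b9 has Gb as its 7th.
Bb up to Gb is 8 semitones, a half step narrower than a major sixth, so the interval is minor.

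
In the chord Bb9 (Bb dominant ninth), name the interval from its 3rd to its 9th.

The chord tones of Bb9 are Bb–D–F–Ab–C.
That puts D below C.
D up to C is 10 semitones, a half step narrower than a major seventh, so the interval is minor.

minor seventh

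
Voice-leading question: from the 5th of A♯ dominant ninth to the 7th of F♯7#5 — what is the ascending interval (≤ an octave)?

A♯ dominant ninth has E♯ as its 5th, and F♯7#5 has E as its 7th.
From E♯ to E: 11 semitones over an octave = diminished.

diminished octave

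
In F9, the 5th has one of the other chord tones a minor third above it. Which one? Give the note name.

F9: F-A-C-E♭-G.
The 5th is C. A minor third above C is E♭.
E♭ is the chord's 7th.

Eb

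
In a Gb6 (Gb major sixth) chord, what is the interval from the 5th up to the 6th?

Gb6 is spelled Gb–Bb–Db–Eb.
That puts Db below Eb.
From Db to Eb is 2 semitones, exactly the major second.

major second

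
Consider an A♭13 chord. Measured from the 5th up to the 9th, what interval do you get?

A♭13 (A♭ dominant thirteenth) is spelled A♭ C E♭ G♭ B♭ F.
That puts E♭ below B♭.
Counting 5 letters and 7 half steps from E♭ gives a perfect fifth.

perfect fifth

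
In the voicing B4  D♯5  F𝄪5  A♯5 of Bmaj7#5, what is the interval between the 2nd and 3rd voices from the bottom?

major third

Those voices are D♯5 and F𝄪5.
D♯ up to F𝄪 spans 3 letter names and 4 semitones — a major third.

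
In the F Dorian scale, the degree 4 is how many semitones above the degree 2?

3

The scale is F G Ab Bb C D Eb.
G up to Bb is a minor third — 3 semitones.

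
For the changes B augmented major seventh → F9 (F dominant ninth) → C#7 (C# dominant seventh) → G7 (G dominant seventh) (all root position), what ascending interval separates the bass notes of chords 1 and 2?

The roots are B and F.
5 letter names make it a fifth; at 6 semitones (a half step narrower than perfect) the quality is diminished.

diminished 5th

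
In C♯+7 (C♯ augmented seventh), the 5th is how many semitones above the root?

C♯ augmented seventh is spelled C♯–E♯–G𝄪–B.
C♯ to G𝄪 is an augmented fifth: 8 semitones.

8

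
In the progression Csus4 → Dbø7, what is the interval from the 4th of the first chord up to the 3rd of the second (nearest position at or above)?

The 4th of Csus4 is F; the 3rd of Dbø7 is Fb.
F up to Fb is 11 semitones, a half step narrower than a perfect octave, so the interval is diminished.

diminished octave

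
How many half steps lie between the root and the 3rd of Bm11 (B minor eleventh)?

Spelling the chord: B, D, F#, A, C#, E.
B to D is a minor third: 3 semitones.

3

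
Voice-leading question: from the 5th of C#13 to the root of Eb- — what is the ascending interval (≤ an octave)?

diminished 6th

C#13 has G# as its 5th, and Eb- has Eb as its root.
G# up to Eb is 7 semitones, a whole step narrower than a major sixth, so the interval is diminished.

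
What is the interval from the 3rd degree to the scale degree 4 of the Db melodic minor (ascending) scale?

major second

The scale runs Db Eb Fb Gb Ab Bb C.
3rd degree = Fb; 4th scale degree = Gb.
From Fb to Gb is 2 semitones, exactly the major second.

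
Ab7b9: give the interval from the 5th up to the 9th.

diminished fifth

The chord tones of Ab dominant seventh flat nine are Ab-C-Eb-Gb-Bbb.
5th = Eb; 9th = Bbb.
From Eb to Bbb: 6 semitones over a fifth = diminished.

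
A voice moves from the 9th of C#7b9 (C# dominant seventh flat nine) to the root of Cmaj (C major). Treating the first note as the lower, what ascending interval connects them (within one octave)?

C#7b9 (C# dominant seventh flat nine) has D as its 9th, and Cmaj (C major) has C as its root.
7 letter names make it a seventh; at 10 semitones (a half step narrower than major) the quality is minor.

m7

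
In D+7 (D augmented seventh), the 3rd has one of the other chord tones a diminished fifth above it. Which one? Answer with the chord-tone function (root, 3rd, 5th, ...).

7th

D augmented seventh: D-F#-A#-C.
The 3rd is F#. A diminished fifth above F# is C.
C is the chord's 7th.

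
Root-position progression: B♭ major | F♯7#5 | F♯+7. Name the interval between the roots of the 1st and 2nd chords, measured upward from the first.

The roots are B♭ and F♯.
5 letter names make it a fifth; at 8 semitones (a half step wider than perfect) the quality is augmented.

augmented 5th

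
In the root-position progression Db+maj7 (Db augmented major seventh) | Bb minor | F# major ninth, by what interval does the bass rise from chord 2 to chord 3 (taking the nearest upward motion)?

The roots are Bb and F#.
5 letter names make it a fifth; at 8 semitones (a half step wider than perfect) the quality is augmented.

augmented fifth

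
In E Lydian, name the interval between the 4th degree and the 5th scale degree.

minor second

The scale runs E F# G# A# B C# D#.
That puts A# below B.
2 letter names make it a second; at 1 semitone (a half step narrower than major) the quality is minor.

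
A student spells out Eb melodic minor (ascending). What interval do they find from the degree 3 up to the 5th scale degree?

Eb melodic minor: Eb F Gb Ab Bb C D.
So we need the interval from Gb up to Bb.
Gb up to Bb spans 3 letter names and 4 semitones — a major third.

M3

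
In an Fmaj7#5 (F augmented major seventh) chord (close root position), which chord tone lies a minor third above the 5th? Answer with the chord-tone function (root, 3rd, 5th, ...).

7th

Fmaj7#5 is spelled F–A–C#–E.
The 5th is C#. A minor third above C# is E.
E is the chord's 7th.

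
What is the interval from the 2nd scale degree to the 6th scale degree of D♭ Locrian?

perfect fifth

The scale runs D♭ E𝄫 F♭ G♭ A𝄫 B𝄫 C♭.
The 2nd scale degree is E𝄫 and the 6th scale degree is B𝄫.
From E𝄫 to B𝄫 is 7 semitones, exactly the perfect fifth.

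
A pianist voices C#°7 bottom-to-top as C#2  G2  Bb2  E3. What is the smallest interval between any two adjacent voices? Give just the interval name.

Adjacent intervals: C#2→G2 = diminished fifth; G2→Bb2 = minor third; Bb2→E3 = augmented fourth.
The smallest is G2 to Bb2, a minor third (3 semitones).

minor 3rd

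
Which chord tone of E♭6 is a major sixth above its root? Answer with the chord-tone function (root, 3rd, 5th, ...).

Spelling the chord: E♭-G-B♭-C.
The root is E♭. A major sixth above E♭ is C.
C is the chord's 6th.

6th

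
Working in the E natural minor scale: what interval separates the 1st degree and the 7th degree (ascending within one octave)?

minor seventh

The scale runs E F# G A B C D.
So we need the interval from E up to D.
E up to D is 10 semitones, a half step narrower than a major seventh, so the interval is minor.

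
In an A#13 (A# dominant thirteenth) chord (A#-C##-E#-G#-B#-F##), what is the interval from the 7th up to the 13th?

M7

That puts G# below F##.
Counting 7 letters and 11 half steps from G# gives a major seventh.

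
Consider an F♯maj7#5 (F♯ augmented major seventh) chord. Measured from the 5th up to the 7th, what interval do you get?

F♯ augmented major seventh is spelled F♯, A♯, C𝄪, E♯.
That puts C𝄪 below E♯.
3 letter names make it a third; at 3 semitones (a half step narrower than major) the quality is minor.

minor third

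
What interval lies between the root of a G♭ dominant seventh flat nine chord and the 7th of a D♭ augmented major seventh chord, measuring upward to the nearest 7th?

augmented fourth

G♭ dominant seventh flat nine has G♭ as its root, and D♭ augmented major seventh has C as its 7th.
From G♭ to C: 6 semitones over a fourth = augmented.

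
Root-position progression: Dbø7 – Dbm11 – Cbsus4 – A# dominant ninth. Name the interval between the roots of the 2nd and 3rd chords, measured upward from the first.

The roots are Db and Cb.
Db up to Cb is 10 semitones, a half step narrower than a major seventh, so the interval is minor.

minor seventh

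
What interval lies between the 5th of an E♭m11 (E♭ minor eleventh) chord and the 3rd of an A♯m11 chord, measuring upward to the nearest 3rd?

E♭m11 (E♭ minor eleventh) has B♭ as its 5th, and A♯m11 has C♯ as its 3rd.
B♭ up to C♯ is 3 semitones, a half step wider than a major second, so the interval is augmented.

augmented 2nd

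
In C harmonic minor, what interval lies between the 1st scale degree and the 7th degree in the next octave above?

C harmonic minor: C D E♭ F G A♭ B.
That puts C below B.
From C to B is 23 semitones, exactly the major fourteenth.

major fourteenth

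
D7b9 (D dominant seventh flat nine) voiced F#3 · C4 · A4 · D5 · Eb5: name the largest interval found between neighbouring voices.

Adjacent intervals: F#3→C4 = diminished fifth; C4→A4 = major sixth; A4→D5 = perfect fourth; D5→Eb5 = minor second.
The largest is C4 to A4, a major sixth (9 semitones).

M6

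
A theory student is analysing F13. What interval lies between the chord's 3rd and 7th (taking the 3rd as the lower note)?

diminished fifth

The chord tones of F13 are F, A, C, Eb, G, D.
The 3rd is A and the 7th is Eb.
5 letter names make it a fifth; at 6 semitones (a half step narrower than perfect) the quality is diminished.
This 3–7 tritone is the characteristic tension at the heart of the dominant sound.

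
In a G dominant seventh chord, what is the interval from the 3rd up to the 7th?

G dominant seventh is spelled G–B–D–F.
That puts B below F.
From B to F: 6 semitones over a fifth = diminished.

diminished 5th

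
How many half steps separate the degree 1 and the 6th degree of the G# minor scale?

8

The scale is G# A# B C# D# E F#.
G# up to E is a minor sixth — 8 semitones.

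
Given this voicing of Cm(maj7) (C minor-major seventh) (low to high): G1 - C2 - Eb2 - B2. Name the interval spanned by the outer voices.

The outer voices are G1 and B2.
G up to B spans 10 letter names and 16 semitones — a major tenth.

major 10th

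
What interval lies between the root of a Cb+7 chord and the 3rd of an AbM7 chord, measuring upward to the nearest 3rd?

augmented 1st

The root of Cb+7 is Cb; the 3rd of AbM7 is C.
Cb up to C is 1 semitone, a half step wider than a perfect unison, so the interval is augmented.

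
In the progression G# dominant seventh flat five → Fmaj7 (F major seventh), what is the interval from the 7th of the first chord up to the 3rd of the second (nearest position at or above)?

The 7th of G# dominant seventh flat five is F#; the 3rd of Fmaj7 (F major seventh) is A.
From F# to A: 3 semitones over a third = minor.

minor third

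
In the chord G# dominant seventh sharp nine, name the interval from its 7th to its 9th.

A3

G#7#9 is spelled G#–B#–D#–F#–A##.
The 7th is F# and the 9th is A##.
F# up to A## is 5 semitones, a half step wider than a major third, so the interval is augmented.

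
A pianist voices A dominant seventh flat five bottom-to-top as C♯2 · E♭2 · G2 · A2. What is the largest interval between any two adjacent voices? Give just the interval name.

Adjacent intervals: C♯2→E♭2 = diminished third; E♭2→G2 = major third; G2→A2 = major second.
The largest is E♭2 to G2, a major third (4 semitones).

major third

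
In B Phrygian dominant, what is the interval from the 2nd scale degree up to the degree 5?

augmented fourth

The scale runs B C D♯ E F♯ G A.
So we need the interval from C up to F♯.
From C to F♯: 6 semitones over a fourth = augmented.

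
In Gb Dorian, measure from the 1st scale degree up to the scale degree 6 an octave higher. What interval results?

Spelling Gb Dorian: Gb Ab Bbb Cb Db Eb Fb.
The 1st scale degree is Gb and the 6th degree (up an octave) is Eb.
Counting 13 letters and 21 half steps from Gb gives a major thirteenth.

major 13th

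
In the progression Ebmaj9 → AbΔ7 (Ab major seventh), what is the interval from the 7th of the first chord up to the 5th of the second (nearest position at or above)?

Ebmaj9 has D as its 7th, and AbΔ7 (Ab major seventh) has Eb as its 5th.
D up to Eb is 1 semitone, a half step narrower than a major second, so the interval is minor.

minor second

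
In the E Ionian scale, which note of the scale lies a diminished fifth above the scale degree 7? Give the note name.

A

The scale is E F# G# A B C# D#.
The scale degree 7 is D#; a diminished fifth above that is A — scale degree 4.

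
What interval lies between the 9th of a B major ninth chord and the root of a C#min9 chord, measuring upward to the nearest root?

perfect 1st

The 9th of B major ninth is C#; the root of C#min9 is C#.
Counting 1 letters and 0 half steps from C# gives a perfect unison.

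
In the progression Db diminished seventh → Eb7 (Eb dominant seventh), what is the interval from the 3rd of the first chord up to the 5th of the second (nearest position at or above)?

augmented fourth

The 3rd of Db diminished seventh is Fb; the 5th of Eb7 (Eb dominant seventh) is Bb.
4 letter names make it a fourth; at 6 semitones (a half step wider than perfect) the quality is augmented.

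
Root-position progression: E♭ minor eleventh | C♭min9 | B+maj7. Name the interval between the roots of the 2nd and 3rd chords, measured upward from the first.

The roots are C♭ and B.
From C♭ to B: 12 semitones over a seventh = augmented.

augmented 7th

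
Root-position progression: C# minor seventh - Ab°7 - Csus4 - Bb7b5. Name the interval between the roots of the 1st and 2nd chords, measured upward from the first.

The roots are C# and Ab.
From C# to Ab: 7 semitones over a sixth = diminished.

diminished sixth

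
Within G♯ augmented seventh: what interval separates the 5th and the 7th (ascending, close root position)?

G♯7#5 (G♯ augmented seventh) is spelled G♯ B♯ D𝄪 F♯.
The 5th is D𝄪 and the 7th is F♯.
D𝄪 up to F♯ is 2 semitones, a whole step narrower than a major third, so the interval is diminished.

diminished third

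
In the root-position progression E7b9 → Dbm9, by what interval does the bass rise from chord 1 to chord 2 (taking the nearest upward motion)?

The roots are E and Db.
From E to Db: 9 semitones over a seventh = diminished.

diminished 7th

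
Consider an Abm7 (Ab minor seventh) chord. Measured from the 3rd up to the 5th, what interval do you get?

Ab-7 (Ab minor seventh) is spelled Ab-Cb-Eb-Gb.
That puts Cb below Eb.
Cb up to Eb spans 3 letter names and 4 semitones — a major third.

M3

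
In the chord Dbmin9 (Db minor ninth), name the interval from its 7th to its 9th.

major third

Dbmin9 (Db minor ninth): Db-Fb-Ab-Cb-Eb.
So we need the interval from Cb up to Eb.
Counting 3 letters and 4 half steps from Cb gives a major third.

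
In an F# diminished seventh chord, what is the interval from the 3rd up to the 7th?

diminished fifth

Spelling the chord: F#-A-C-Eb.
So we need the interval from A up to Eb.
A up to Eb is 6 semitones, a half step narrower than a perfect fifth, so the interval is diminished.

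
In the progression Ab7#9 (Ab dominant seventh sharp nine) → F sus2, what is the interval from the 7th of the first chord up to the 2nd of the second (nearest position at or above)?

augmented unison

Ab7#9 (Ab dominant seventh sharp nine) has Gb as its 7th, and F sus2 has G as its 2nd.
From Gb to G: 1 semitone over a unison = augmented.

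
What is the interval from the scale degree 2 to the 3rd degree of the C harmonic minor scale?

minor second

C harmonic minor: C D E♭ F G A♭ B.
So we need the interval from D up to E♭.
2 letter names make it a second; at 1 semitone (a half step narrower than major) the quality is minor.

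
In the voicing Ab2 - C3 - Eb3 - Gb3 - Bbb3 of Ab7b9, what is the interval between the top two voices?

Those voices are Gb3 and Bbb3.
From Gb to Bbb: 3 semitones over a third = minor.

minor third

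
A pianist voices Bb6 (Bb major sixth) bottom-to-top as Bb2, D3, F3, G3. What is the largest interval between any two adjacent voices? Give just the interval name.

Adjacent intervals: Bb2→D3 = major third; D3→F3 = minor third; F3→G3 = major second.
The largest is Bb2 to D3, a major third (4 semitones).

major third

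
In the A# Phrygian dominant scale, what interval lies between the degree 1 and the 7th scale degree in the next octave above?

Spelling the A# Phrygian dominant scale: A# B C## D# E# F# G#.
The degree 1 is A# and the 7th scale degree (up an octave) is G#.
14 letter names make it a fourteenth; at 22 semitones (a half step narrower than major) the quality is minor.

minor fourteenth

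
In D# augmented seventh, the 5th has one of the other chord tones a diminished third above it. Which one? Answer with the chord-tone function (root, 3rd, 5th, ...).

7th

D#7#5 (D# augmented seventh) is spelled D# F## A## C#.
The 5th is A##. A diminished third above A## is C#.
C# is the chord's 7th.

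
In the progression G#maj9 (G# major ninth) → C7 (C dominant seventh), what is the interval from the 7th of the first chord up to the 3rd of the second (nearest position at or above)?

The 7th of G#maj9 (G# major ninth) is F##; the 3rd of C7 (C dominant seventh) is E.
From F## to E: 9 semitones over a seventh = diminished.

diminished seventh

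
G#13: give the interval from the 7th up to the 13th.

G#13: G# B# D# F# A# E#.
So we need the interval from F# up to E#.
Counting 7 letters and 11 half steps from F# gives a major seventh.

M7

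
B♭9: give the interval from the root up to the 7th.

minor seventh

B♭ dominant ninth is spelled B♭–D–F–A♭–C.
So we need the interval from B♭ up to A♭.
From B♭ to A♭: 10 semitones over a seventh = minor.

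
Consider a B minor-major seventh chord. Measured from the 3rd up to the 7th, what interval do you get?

A5

BmM7 is spelled B-D-F#-A#.
So we need the interval from D up to A#.
From D to A#: 8 semitones over a fifth = augmented.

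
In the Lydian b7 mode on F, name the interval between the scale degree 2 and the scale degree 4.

Spelling the Lydian b7 mode on F: F G A B C D Eb.
So we need the interval from G up to B.
From G to B is 4 semitones, exactly the major third.

major third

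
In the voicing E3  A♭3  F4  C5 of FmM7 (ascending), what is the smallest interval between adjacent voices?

Adjacent intervals: E3→A♭3 = diminished fourth; A♭3→F4 = major sixth; F4→C5 = perfect fifth.
The smallest is E3 to A♭3, a diminished fourth (4 semitones).

diminished fourth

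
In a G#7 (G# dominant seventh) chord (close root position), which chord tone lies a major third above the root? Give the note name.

Spelling the chord: G#-B#-D#-F#.
The root is G#. A major third above G# is B#.
B# is the chord's 3rd.

B#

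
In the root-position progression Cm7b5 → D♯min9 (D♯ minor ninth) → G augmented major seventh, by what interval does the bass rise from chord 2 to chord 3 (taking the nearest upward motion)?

d4

The roots are D♯ and G.
4 letter names make it a fourth; at 4 semitones (a half step narrower than perfect) the quality is diminished.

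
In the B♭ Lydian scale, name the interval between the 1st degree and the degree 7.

B♭ lydian: B♭ C D E F G A.
The 1st degree is B♭ and the 7th degree is A.
Counting 7 letters and 11 half steps from B♭ gives a major seventh.

major seventh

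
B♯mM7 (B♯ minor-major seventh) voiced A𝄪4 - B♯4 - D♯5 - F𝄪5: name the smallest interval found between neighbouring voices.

Adjacent intervals: A𝄪4→B♯4 = minor second; B♯4→D♯5 = minor third; D♯5→F𝄪5 = major third.
The smallest is A𝄪4 to B♯4, a minor second (1 semitone).

m2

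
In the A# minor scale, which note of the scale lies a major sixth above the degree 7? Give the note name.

The scale is A# B# C# D# E# F# G#.
The degree 7 is G#; a major sixth above that is E# — scale degree 5.

E#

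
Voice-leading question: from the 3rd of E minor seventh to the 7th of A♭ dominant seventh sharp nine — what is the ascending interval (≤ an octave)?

E minor seventh has G as its 3rd, and A♭ dominant seventh sharp nine has G♭ as its 7th.
8 letter names make it an octave; at 11 semitones (a half step narrower than perfect) the quality is diminished.

diminished octave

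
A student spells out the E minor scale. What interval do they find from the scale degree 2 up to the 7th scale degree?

E natural minor: E F♯ G A B C D.
So we need the interval from F♯ up to D.
From F♯ to D: 8 semitones over a sixth = minor.

minor sixth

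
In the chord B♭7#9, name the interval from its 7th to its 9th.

augmented 3rd

Spelling the chord: B♭, D, F, A♭, C♯.
7th = A♭; 9th = C♯.
From A♭ to C♯: 5 semitones over a third = augmented.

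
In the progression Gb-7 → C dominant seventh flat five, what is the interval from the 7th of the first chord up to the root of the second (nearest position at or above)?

augmented fifth

The 7th of Gb-7 is Fb; the root of C dominant seventh flat five is C.
Fb up to C is 8 semitones, a half step wider than a perfect fifth, so the interval is augmented.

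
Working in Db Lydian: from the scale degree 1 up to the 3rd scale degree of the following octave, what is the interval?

major tenth

The scale runs Db Eb F G Ab Bb C.
Scale degree 1 = Db; 3rd degree (up an octave) = F.
From Db to F is 16 semitones, exactly the major tenth.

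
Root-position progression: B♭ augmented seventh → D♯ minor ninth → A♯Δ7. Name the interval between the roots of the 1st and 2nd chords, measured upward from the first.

The roots are B♭ and D♯.
From B♭ to D♯: 5 semitones over a third = augmented.

augmented third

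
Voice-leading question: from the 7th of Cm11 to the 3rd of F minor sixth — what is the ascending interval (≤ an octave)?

Cm11 has Bb as its 7th, and F minor sixth has Ab as its 3rd.
From Bb to Ab: 10 semitones over a seventh = minor.

minor 7th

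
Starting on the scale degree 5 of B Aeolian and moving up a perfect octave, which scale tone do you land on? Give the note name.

F#

The scale is B C♯ D E F♯ G A.
The scale degree 5 is F♯; a perfect octave above that is F♯ — scale degree 5.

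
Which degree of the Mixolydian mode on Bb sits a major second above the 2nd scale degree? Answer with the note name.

D

The scale is Bb C D Eb F G Ab.
The 2nd scale degree is C; a major second above that is D — scale degree 3.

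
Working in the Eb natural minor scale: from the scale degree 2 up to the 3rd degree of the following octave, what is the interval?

Eb natural minor: Eb F Gb Ab Bb Cb Db.
That puts F below Gb.
From F to Gb: 13 semitones over a ninth = minor.

minor ninth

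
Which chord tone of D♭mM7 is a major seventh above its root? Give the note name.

C

The chord tones of D♭m(maj7) (D♭ minor-major seventh) are D♭-F♭-A♭-C.
The root is D♭. A major seventh above D♭ is C.
C is the chord's 7th.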